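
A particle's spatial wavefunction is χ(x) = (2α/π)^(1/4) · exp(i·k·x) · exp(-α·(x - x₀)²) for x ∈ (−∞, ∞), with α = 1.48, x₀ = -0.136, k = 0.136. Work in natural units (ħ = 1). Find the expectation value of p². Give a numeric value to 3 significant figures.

1.50

p² χ = −ħ² d²χ/dx²; ⟨p²⟩ = −ħ² ∫ χ*·χ'' dx.
Gaussian moments (u = x − x₀): ∫u^(2j)·e^(−2αu²) du = (2j−1)!!/(4α)^j · √(π/(2α)), odd powers integrate to 0; here √(π/(2α)) = 1.0302. Derivatives: χ′ = (ik − 2αu)·χ, χ″ = ((ik − 2αu)² − 2α)·χ; the odd-in-u pieces drop out.
⟨p²⟩ = 1.4985.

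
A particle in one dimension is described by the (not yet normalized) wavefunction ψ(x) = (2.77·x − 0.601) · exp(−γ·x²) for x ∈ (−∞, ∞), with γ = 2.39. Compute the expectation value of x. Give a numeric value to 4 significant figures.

⟨x⟩ = ∫ x·|ψ|² dx / ∫|ψ|² dx (integrals over the domain).
Expand each integrand as polynomial × e^(−2γx²) and use ∫x^(2j)·e^(−2γx²) dx = (2j−1)!!/(4γ)^j · √(π/(2γ)), odd powers → 0; here √(π/(2γ)) = 0.81070.
State is unnormalized: ∫|ψ|² dx = 0.94350, and ∫ψ*·x·ψ dx = -0.28235, so ⟨x⟩ = -0.28235 / 0.94350.
⟨x⟩ = -0.29926.

-0.2993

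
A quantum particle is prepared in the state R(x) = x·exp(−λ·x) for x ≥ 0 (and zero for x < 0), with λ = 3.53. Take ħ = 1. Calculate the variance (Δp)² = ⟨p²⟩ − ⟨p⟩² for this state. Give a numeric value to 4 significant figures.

12.46

Compute ⟨p⟩ and ⟨p²⟩ separately; (Δp)² = ⟨p²⟩ − ⟨p⟩².
Differentiate x·exp(−λ·x) with the product rule; every integrand then reduces to terms xʲ·e^(−2λx) on [0, ∞), with ∫₀^∞ xʲ·e^(−2λx) dx = j!/(2λ)^(j+1).
Normalization: ∫|R|² dx = 0.0056835.
⟨p⟩ = 0.0000 and ⟨p²⟩ = 12.461.
(Δp)² = 12.461 − (0.0000)² = 12.461.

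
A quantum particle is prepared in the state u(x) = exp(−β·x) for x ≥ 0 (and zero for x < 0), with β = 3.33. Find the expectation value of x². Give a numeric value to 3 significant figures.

⟨x²⟩ = ∫ x²·|u|² dx / ∫|u|² dx (integrals over the domain).
Every integrand reduces to terms xʲ·e^(−2βx) on [0, ∞); use ∫₀^∞ xʲ·e^(−2βx) dx = j!/(2β)^(j+1).
State is unnormalized: ∫|u|² dx = 0.15015, and ∫u*·x²·u dx = 0.0067703, so ⟨x²⟩ = 0.0067703 / 0.15015.
⟨x²⟩ = 0.045090.

0.0451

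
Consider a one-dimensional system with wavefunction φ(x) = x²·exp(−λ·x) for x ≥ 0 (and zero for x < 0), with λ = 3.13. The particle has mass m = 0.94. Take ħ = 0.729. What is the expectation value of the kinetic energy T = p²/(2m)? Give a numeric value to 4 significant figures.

T = −(ħ²/2m) d²/dx², so ⟨T⟩ = −(ħ²/2m) ∫ φ*·φ'' dx / ∫|φ|² dx; with m = 0.94.
Differentiate x²·exp(−λ·x) with the product rule; every integrand then reduces to terms xʲ·e^(−2λx) on [0, ∞), with ∫₀^∞ xʲ·e^(−2λx) dx = j!/(2λ)^(j+1).
State is unnormalized: ∫|φ|² dx = 0.0024965, and ∫φ*·(−ħ²/2m · φ'') dx = 0.0023046, so ⟨T⟩ = 0.0023046 / 0.0024965.
⟨T⟩ = 0.92313.

0.9231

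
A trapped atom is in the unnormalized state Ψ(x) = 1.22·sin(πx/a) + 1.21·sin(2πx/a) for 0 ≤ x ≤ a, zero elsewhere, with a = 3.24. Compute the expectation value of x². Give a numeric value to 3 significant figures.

1.27

⟨x²⟩ = ∫ x²·|Ψ|² dx / ∫|Ψ|² dx (integrals over the domain).
On 0 ≤ x ≤ a (j ≠ l): ∫sin²(jπx/a) dx = a/2, ∫sin(jπx/a)·sin(lπx/a) dx = 0; diagonal moments ∫x·sin²(jπx/a) dx = a²/4, ∫x²·sin²(jπx/a) dx = a³·(1/6 − 1/(4j²π²)); cross terms ∫x·sin(jπx/a)·sin(lπx/a) dx = 0 for j + l even and −4jla²/(π²(j² − l²)²) for j + l odd, ∫x²·sin(jπx/a)·sin(lπx/a) dx = (−1)^(j+l)·4jla³/(π²(j² − l²)²); higher powers the same way via product-to-sum and parts.
State is unnormalized: ∫|Ψ|² dx = 4.7831, and ∫Ψ*·x²·Ψ dx = 6.0952, so ⟨x²⟩ = 6.0952 / 4.7831.
⟨x²⟩ = 1.2743.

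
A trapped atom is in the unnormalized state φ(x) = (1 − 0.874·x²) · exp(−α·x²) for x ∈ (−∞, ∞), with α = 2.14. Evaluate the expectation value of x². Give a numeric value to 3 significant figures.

⟨x²⟩ = ∫ x²·|φ|² dx / ∫|φ|² dx (integrals over the domain).
Expand each integrand as polynomial × e^(−2αx²) and use ∫x^(2j)·e^(−2αx²) dx = (2j−1)!!/(4α)^j · √(π/(2α)), odd powers → 0; here √(π/(2α)) = 0.85675.
State is unnormalized: ∫|φ|² dx = 0.70859, and ∫φ*·x²·φ dx = 0.054423, so ⟨x²⟩ = 0.054423 / 0.70859.
⟨x²⟩ = 0.076805.

0.0768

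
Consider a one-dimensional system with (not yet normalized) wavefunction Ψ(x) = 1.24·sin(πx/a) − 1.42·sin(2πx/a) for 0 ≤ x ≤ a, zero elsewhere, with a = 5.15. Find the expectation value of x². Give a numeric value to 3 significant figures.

⟨x²⟩ = ∫ x²·|Ψ|² dx / ∫|Ψ|² dx (integrals over the domain).
On 0 ≤ x ≤ a (j ≠ l): ∫sin²(jπx/a) dx = a/2, ∫sin(jπx/a)·sin(lπx/a) dx = 0; diagonal moments ∫x·sin²(jπx/a) dx = a²/4, ∫x²·sin²(jπx/a) dx = a³·(1/6 − 1/(4j²π²)); cross terms ∫x·sin(jπx/a)·sin(lπx/a) dx = 0 for j + l even and −4jla²/(π²(j² − l²)²) for j + l odd, ∫x²·sin(jπx/a)·sin(lπx/a) dx = (−1)^(j+l)·4jla³/(π²(j² − l²)²); higher powers the same way via product-to-sum and parts.
State is unnormalized: ∫|Ψ|² dx = 9.1516, and ∫Ψ*·x²·Ψ dx = 117.17, so ⟨x²⟩ = 117.17 / 9.1516.
⟨x²⟩ = 12.803.

12.8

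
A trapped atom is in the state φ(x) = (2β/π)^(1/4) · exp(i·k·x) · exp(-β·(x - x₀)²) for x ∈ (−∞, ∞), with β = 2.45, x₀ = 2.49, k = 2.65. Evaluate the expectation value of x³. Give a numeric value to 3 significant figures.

⟨x³⟩ = ∫ x³·|φ|² dx (integrals over the domain).
Gaussian moments (u = x − x₀): ∫u^(2j)·e^(−2βu²) du = (2j−1)!!/(4β)^j · √(π/(2β)), odd powers integrate to 0; here √(π/(2β)) = 0.80071.
⟨x³⟩ = 16.200.

16.2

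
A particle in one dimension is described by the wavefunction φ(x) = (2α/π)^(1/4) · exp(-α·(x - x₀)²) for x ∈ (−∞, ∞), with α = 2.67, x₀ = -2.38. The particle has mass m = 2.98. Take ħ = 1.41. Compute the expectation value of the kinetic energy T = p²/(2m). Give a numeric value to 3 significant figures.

0.891

T = −(ħ²/2m) d²/dx², so ⟨T⟩ = −(ħ²/2m) ∫ φ*·φ'' dx; with m = 2.98.
Gaussian moments (u = x − x₀): ∫u^(2j)·e^(−2αu²) du = (2j−1)!!/(4α)^j · √(π/(2α)), odd powers integrate to 0; here √(π/(2α)) = 0.76702. Derivatives: d/dx e^(−αu²) = −2αu·e^(−αu²), d²/dx² e^(−αu²) = (4α²u² − 2α)·e^(−αu²).
⟨T⟩ = 0.89064.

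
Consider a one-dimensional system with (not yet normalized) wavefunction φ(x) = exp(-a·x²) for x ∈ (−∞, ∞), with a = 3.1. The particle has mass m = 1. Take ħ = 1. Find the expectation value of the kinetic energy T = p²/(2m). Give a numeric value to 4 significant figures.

1.550

T = −(ħ²/2m) d²/dx², so ⟨T⟩ = −(ħ²/2m) ∫ φ*·φ'' dx / ∫|φ|² dx; with m = 1.
Gaussian moments: ∫x^(2j)·e^(−2ax²) dx = (2j−1)!!/(4a)^j · √(π/(2a)), odd powers integrate to 0; here √(π/(2a)) = 0.71183. Derivatives: d/dx e^(−ax²) = −2ax·e^(−ax²), d²/dx² e^(−ax²) = (4a²x² − 2a)·e^(−ax²).
State is unnormalized: ∫|φ|² dx = 0.71183, and ∫φ*·(−ħ²/2m · φ'') dx = 1.1033, so ⟨T⟩ = 1.1033 / 0.71183.
⟨T⟩ = 1.5500.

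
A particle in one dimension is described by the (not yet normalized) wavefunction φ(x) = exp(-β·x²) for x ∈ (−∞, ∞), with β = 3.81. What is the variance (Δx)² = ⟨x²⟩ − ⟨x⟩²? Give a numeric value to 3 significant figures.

0.0656

Compute ⟨x⟩ and ⟨x²⟩ separately, then (Δx)² = ⟨x²⟩ − ⟨x⟩².
Gaussian moments: ∫x^(2j)·e^(−2βx²) dx = (2j−1)!!/(4β)^j · √(π/(2β)), odd powers integrate to 0; here √(π/(2β)) = 0.64209.
Normalization: ∫|φ|² dx = 0.64209.
⟨x⟩ = 0.0000 and ⟨x²⟩ = 0.065617.
(Δx)² = 0.065617 − (0.0000)² = 0.065617.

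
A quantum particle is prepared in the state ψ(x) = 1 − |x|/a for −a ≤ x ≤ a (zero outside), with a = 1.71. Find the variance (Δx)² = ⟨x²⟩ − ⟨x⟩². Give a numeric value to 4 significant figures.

0.2924

Compute ⟨x⟩ and ⟨x²⟩ separately, then (Δx)² = ⟨x²⟩ − ⟨x⟩².
ψ is even, so ∫ over [−a, a] = 2∫₀ᵃ with ψ = 1 − x/a there: ∫₀ᵃ (1 − x/a)² dx = a/3, ∫₀ᵃ x²(1 − x/a)² dx = a³/30, ∫₀ᵃ x⁴(1 − x/a)² dx = a⁵/105.
Normalization: ∫|ψ|² dx = 1.1400.
⟨x⟩ = 0.0000 and ⟨x²⟩ = 0.29241.
(Δx)² = 0.29241 − (0.0000)² = 0.29241.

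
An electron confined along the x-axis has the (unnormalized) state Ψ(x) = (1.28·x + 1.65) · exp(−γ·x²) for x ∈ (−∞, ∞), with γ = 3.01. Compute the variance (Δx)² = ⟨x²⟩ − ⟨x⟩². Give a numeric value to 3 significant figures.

0.0759

Compute ⟨x⟩ and ⟨x²⟩ separately, then (Δx)² = ⟨x²⟩ − ⟨x⟩².
Expand each integrand as polynomial × e^(−2γx²) and use ∫x^(2j)·e^(−2γx²) dx = (2j−1)!!/(4γ)^j · √(π/(2γ)), odd powers → 0; here √(π/(2γ)) = 0.72240.
Normalization: ∫|Ψ|² dx = 2.0650.
⟨x⟩ = 0.12273 and ⟨x²⟩ = 0.090964.
(Δx)² = 0.090964 − (0.12273)² = 0.075902.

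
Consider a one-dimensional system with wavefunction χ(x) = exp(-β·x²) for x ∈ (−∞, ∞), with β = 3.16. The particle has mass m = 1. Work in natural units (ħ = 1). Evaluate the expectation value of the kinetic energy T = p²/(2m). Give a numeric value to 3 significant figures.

1.58

T = −(ħ²/2m) d²/dx², so ⟨T⟩ = −(ħ²/2m) ∫ χ*·χ'' dx / ∫|χ|² dx; with m = 1.
Gaussian moments: ∫x^(2j)·e^(−2βx²) dx = (2j−1)!!/(4β)^j · √(π/(2β)), odd powers integrate to 0; here √(π/(2β)) = 0.70504. Derivatives: d/dx e^(−βx²) = −2βx·e^(−βx²), d²/dx² e^(−βx²) = (4β²x² − 2β)·e^(−βx²).
State is unnormalized: ∫|χ|² dx = 0.70504, and ∫χ*·(−ħ²/2m · χ'') dx = 1.1140, so ⟨T⟩ = 1.1140 / 0.70504.
⟨T⟩ = 1.5800.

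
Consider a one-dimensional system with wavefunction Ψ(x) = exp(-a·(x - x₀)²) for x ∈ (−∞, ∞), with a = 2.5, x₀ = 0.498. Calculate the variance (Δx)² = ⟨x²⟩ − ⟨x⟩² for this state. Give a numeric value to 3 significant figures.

0.100

Compute ⟨x⟩ and ⟨x²⟩ separately, then (Δx)² = ⟨x²⟩ − ⟨x⟩².
Gaussian moments (u = x − x₀): ∫u^(2j)·e^(−2au²) du = (2j−1)!!/(4a)^j · √(π/(2a)), odd powers integrate to 0; here √(π/(2a)) = 0.79267.
Normalization: ∫|Ψ|² dx = 0.79267.
⟨x⟩ = 0.49800 and ⟨x²⟩ = 0.34800.
(Δx)² = 0.34800 − (0.49800)² = 0.10000.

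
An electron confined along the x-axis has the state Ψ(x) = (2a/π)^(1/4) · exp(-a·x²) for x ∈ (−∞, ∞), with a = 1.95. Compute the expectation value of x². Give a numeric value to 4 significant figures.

⟨x²⟩ = ∫ x²·|Ψ|² dx (integrals over the domain).
Gaussian moments: ∫x^(2j)·e^(−2ax²) dx = (2j−1)!!/(4a)^j · √(π/(2a)), odd powers integrate to 0; here √(π/(2a)) = 0.89752.
⟨x²⟩ = 0.12821.

0.1282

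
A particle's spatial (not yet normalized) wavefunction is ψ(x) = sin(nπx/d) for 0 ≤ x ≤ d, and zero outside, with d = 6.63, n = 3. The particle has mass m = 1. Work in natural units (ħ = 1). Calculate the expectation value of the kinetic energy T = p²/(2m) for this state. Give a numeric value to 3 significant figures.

1.01

T = −(ħ²/2m) d²/dx², so ⟨T⟩ = −(ħ²/2m) ∫ ψ*·ψ'' dx / ∫|ψ|² dx; with m = 1.
d/dx sin(nπx/d) = (nπ/d)·cos(nπx/d) and d²/dx² sin(nπx/d) = −(nπ/d)²·sin(nπx/d); on 0 ≤ x ≤ d, ∫sin²(nπx/d) dx = d/2 and ∫sin(nπx/d)·cos(nπx/d) dx = 0.
State is unnormalized: ∫|ψ|² dx = 3.3150, and ∫ψ*·(−ħ²/2m · ψ'') dx = 3.3494, so ⟨T⟩ = 3.3494 / 3.3150.
⟨T⟩ = 1.0104.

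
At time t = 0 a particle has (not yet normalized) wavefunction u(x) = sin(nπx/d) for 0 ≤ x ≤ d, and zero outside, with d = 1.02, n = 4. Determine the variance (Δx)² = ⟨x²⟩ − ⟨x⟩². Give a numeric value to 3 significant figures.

0.0834

Compute ⟨x⟩ and ⟨x²⟩ separately, then (Δx)² = ⟨x²⟩ − ⟨x⟩².
With sin²θ = (1 − cos2θ)/2 on 0 ≤ x ≤ d: ∫sin²(nπx/d) dx = d/2, ∫x·sin²(nπx/d) dx = d²/4, ∫x²·sin²(nπx/d) dx = d³·(1/6 − 1/(4n²π²)); higher powers xᵏ the same way, integrating xᵏ·cos(2nπx/d) by parts.
Normalization: ∫|u|² dx = 0.51000.
⟨x⟩ = 0.51000 and ⟨x²⟩ = 0.34351.
(Δx)² = 0.34351 − (0.51000)² = 0.083406.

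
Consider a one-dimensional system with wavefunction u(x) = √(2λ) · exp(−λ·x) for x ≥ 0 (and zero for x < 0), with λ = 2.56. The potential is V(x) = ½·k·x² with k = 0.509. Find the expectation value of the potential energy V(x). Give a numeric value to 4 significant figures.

⟨V⟩ = ∫ V(x)·|u|² dx.
Every integrand reduces to terms xʲ·e^(−2λx) on [0, ∞); use ∫₀^∞ xʲ·e^(−2λx) dx = j!/(2λ)^(j+1).
⟨V⟩ = 0.019417.

0.01942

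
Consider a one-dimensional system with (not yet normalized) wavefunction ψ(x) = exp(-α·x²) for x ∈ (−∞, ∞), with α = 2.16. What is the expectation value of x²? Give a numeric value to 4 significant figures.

⟨x²⟩ = ∫ x²·|ψ|² dx / ∫|ψ|² dx (integrals over the domain).
Gaussian moments: ∫x^(2j)·e^(−2αx²) dx = (2j−1)!!/(4α)^j · √(π/(2α)), odd powers integrate to 0; here √(π/(2α)) = 0.85277.
State is unnormalized: ∫|ψ|² dx = 0.85277, and ∫ψ*·x²·ψ dx = 0.098700, so ⟨x²⟩ = 0.098700 / 0.85277.
⟨x²⟩ = 0.11574.

0.1157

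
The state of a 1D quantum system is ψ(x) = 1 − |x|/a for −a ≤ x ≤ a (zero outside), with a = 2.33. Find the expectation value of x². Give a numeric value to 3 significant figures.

0.543

⟨x²⟩ = ∫ x²·|ψ|² dx / ∫|ψ|² dx (integrals over the domain).
ψ is even, so ∫ over [−a, a] = 2∫₀ᵃ with ψ = 1 − x/a there: ∫₀ᵃ (1 − x/a)² dx = a/3, ∫₀ᵃ x²(1 − x/a)² dx = a³/30, ∫₀ᵃ x⁴(1 − x/a)² dx = a⁵/105.
State is unnormalized: ∫|ψ|² dx = 1.5533, and ∫ψ*·x²·ψ dx = 0.84329, so ⟨x²⟩ = 0.84329 / 1.5533.
⟨x²⟩ = 0.54289.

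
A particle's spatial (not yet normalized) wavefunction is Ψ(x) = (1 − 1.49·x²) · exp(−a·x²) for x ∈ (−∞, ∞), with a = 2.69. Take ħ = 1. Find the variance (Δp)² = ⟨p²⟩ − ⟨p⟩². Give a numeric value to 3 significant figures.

4.86

Compute ⟨p⟩ and ⟨p²⟩ separately; (Δp)² = ⟨p²⟩ − ⟨p⟩².
Expand each integrand as polynomial × e^(−2ax²) and use ∫x^(2j)·e^(−2ax²) dx = (2j−1)!!/(4a)^j · √(π/(2a)), odd powers → 0; here √(π/(2a)) = 0.76416. Differentiate with the product rule, d/dx e^(−ax²) = −2ax·e^(−ax²).
Normalization: ∫|Ψ|² dx = 0.59648.
⟨p⟩ = 0.0000 and ⟨p²⟩ = 4.8632.
(Δp)² = 4.8632 − (0.0000)² = 4.8632.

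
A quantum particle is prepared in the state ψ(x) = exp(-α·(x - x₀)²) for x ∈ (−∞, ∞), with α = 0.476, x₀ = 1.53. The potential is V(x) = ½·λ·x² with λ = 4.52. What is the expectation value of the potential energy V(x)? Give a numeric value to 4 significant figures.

⟨V⟩ = ∫ V(x)·|ψ|² dx / ∫|ψ|² dx.
Gaussian moments (u = x − x₀): ∫u^(2j)·e^(−2αu²) du = (2j−1)!!/(4α)^j · √(π/(2α)), odd powers integrate to 0; here √(π/(2α)) = 1.8166.
State is unnormalized: ∫|ψ|² dx = 1.8166, and ∫ψ*·V(x)·ψ dx = 11.767, so ⟨V⟩ = 11.767 / 1.8166.
⟨V⟩ = 6.4774.

6.477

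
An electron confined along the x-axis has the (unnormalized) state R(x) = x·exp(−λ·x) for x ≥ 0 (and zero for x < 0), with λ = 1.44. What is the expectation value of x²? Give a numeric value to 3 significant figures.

⟨x²⟩ = ∫ x²·|R|² dx / ∫|R|² dx (integrals over the domain).
Every integrand reduces to terms xʲ·e^(−2λx) on [0, ∞); use ∫₀^∞ xʲ·e^(−2λx) dx = j!/(2λ)^(j+1).
State is unnormalized: ∫|R|² dx = 0.083724, and ∫R*·x²·R dx = 0.12113, so ⟨x²⟩ = 0.12113 / 0.083724.
⟨x²⟩ = 1.4468.

1.45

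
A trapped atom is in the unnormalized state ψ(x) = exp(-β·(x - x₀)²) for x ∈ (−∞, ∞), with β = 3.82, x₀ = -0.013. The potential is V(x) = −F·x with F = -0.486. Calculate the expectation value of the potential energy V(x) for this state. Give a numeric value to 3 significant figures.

⟨V⟩ = ∫ V(x)·|ψ|² dx / ∫|ψ|² dx.
Gaussian moments (u = x − x₀): ∫u^(2j)·e^(−2βu²) du = (2j−1)!!/(4β)^j · √(π/(2β)), odd powers integrate to 0; here √(π/(2β)) = 0.64125.
State is unnormalized: ∫|ψ|² dx = 0.64125, and ∫ψ*·V(x)·ψ dx = -0.0040514, so ⟨V⟩ = -0.0040514 / 0.64125.
⟨V⟩ = -0.0063180.

-0.00632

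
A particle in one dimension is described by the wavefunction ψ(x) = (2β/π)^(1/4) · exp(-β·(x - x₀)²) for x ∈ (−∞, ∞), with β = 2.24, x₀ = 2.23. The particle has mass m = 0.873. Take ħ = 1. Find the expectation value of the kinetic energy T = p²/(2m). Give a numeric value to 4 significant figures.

1.283

T = −(ħ²/2m) d²/dx², so ⟨T⟩ = −(ħ²/2m) ∫ ψ*·ψ'' dx; with m = 0.873.
Gaussian moments (u = x − x₀): ∫u^(2j)·e^(−2βu²) du = (2j−1)!!/(4β)^j · √(π/(2β)), odd powers integrate to 0; here √(π/(2β)) = 0.83741. Derivatives: d/dx e^(−βu²) = −2βu·e^(−βu²), d²/dx² e^(−βu²) = (4β²u² − 2β)·e^(−βu²).
⟨T⟩ = 1.2829.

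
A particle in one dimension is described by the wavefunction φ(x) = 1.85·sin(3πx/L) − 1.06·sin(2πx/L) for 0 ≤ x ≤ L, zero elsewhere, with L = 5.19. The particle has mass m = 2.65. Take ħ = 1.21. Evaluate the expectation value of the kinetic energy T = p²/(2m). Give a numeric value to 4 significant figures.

T = −(ħ²/2m) d²/dx², so ⟨T⟩ = −(ħ²/2m) ∫ φ*·φ'' dx / ∫|φ|² dx; with m = 2.65.
d²/dx² sin(jπx/L) = −(jπ/L)²·sin(jπx/L); on 0 ≤ x ≤ L, ∫sin²(jπx/L) dx = L/2 and ∫sin(jπx/L)·sin(lπx/L) dx = 0 for j ≠ l, so only diagonal terms survive in ∫|φ|² and ∫φ·φ″; ∫φ·φ′ dx = [φ²/2] between the walls = 0.
State is unnormalized: ∫|φ|² dx = 11.797, and ∫φ*·(−ħ²/2m · φ'') dx = 9.2712, so ⟨T⟩ = 9.2712 / 11.797.
⟨T⟩ = 0.78588.

0.7859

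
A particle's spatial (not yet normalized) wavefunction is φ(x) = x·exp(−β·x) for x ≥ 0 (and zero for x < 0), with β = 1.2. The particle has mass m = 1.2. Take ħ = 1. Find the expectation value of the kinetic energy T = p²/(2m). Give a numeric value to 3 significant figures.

T = −(ħ²/2m) d²/dx², so ⟨T⟩ = −(ħ²/2m) ∫ φ*·φ'' dx / ∫|φ|² dx; with m = 1.2.
Differentiate x·exp(−β·x) with the product rule; every integrand then reduces to terms xʲ·e^(−2βx) on [0, ∞), with ∫₀^∞ xʲ·e^(−2βx) dx = j!/(2β)^(j+1).
State is unnormalized: ∫|φ|² dx = 0.14468, and ∫φ*·(−ħ²/2m · φ'') dx = 0.086806, so ⟨T⟩ = 0.086806 / 0.14468.
⟨T⟩ = 0.60000.

0.600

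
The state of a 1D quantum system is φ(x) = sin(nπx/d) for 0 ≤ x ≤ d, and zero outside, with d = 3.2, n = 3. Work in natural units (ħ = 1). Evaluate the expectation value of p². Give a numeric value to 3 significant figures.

8.67

p² φ = −ħ² d²φ/dx²; ⟨p²⟩ = −ħ² ∫ φ*·φ'' dx / ∫|φ|² dx.
d/dx sin(nπx/d) = (nπ/d)·cos(nπx/d) and d²/dx² sin(nπx/d) = −(nπ/d)²·sin(nπx/d); on 0 ≤ x ≤ d, ∫sin²(nπx/d) dx = d/2 and ∫sin(nπx/d)·cos(nπx/d) dx = 0.
State is unnormalized: ∫|φ|² dx = 1.6000, and ∫φ*·(−ħ² φ'') dx = 13.879, so ⟨p²⟩ = 13.879 / 1.6000.
⟨p²⟩ = 8.6745.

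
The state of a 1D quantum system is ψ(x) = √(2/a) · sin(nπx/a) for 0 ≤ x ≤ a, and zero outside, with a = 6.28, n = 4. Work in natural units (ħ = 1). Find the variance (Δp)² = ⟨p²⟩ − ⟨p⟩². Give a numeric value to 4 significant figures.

Compute ⟨p⟩ and ⟨p²⟩ separately; (Δp)² = ⟨p²⟩ − ⟨p⟩².
d/dx sin(nπx/a) = (nπ/a)·cos(nπx/a) and d²/dx² sin(nπx/a) = −(nπ/a)²·sin(nπx/a); on 0 ≤ x ≤ a, ∫sin²(nπx/a) dx = a/2 and ∫sin(nπx/a)·cos(nπx/a) dx = 0.
⟨p⟩ = 0.0000 and ⟨p²⟩ = 4.0041.
(Δp)² = 4.0041 − (0.0000)² = 4.0041.

4.004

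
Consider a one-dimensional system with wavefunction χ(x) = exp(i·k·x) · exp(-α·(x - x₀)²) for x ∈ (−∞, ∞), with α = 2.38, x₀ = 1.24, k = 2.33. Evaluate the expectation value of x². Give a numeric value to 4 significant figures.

1.643

⟨x²⟩ = ∫ x²·|χ|² dx / ∫|χ|² dx (integrals over the domain).
Gaussian moments (u = x − x₀): ∫u^(2j)·e^(−2αu²) du = (2j−1)!!/(4α)^j · √(π/(2α)), odd powers integrate to 0; here √(π/(2α)) = 0.81240.
State is unnormalized: ∫|χ|² dx = 0.81240, and ∫χ*·x²·χ dx = 1.3345, so ⟨x²⟩ = 1.3345 / 0.81240.
⟨x²⟩ = 1.6426.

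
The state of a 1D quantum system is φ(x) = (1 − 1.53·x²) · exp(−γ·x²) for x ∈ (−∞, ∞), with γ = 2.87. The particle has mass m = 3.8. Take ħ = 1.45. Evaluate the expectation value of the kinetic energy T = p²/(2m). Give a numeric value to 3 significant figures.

1.40

T = −(ħ²/2m) d²/dx², so ⟨T⟩ = −(ħ²/2m) ∫ φ*·φ'' dx / ∫|φ|² dx; with m = 3.8.
Expand each integrand as polynomial × e^(−2γx²) and use ∫x^(2j)·e^(−2γx²) dx = (2j−1)!!/(4γ)^j · √(π/(2γ)), odd powers → 0; here √(π/(2γ)) = 0.73981. Differentiate with the product rule, d/dx e^(−γx²) = −2γx·e^(−γx²).
State is unnormalized: ∫|φ|² dx = 0.58203, and ∫φ*·(−ħ²/2m · φ'') dx = 0.81699, so ⟨T⟩ = 0.81699 / 0.58203.
⟨T⟩ = 1.4037.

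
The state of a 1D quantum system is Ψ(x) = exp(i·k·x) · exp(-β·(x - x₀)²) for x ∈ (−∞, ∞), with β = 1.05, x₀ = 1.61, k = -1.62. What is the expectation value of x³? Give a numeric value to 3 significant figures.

5.32

⟨x³⟩ = ∫ x³·|Ψ|² dx / ∫|Ψ|² dx (integrals over the domain).
Gaussian moments (u = x − x₀): ∫u^(2j)·e^(−2βu²) du = (2j−1)!!/(4β)^j · √(π/(2β)), odd powers integrate to 0; here √(π/(2β)) = 1.2231.
State is unnormalized: ∫|Ψ|² dx = 1.2231, and ∫Ψ*·x³·Ψ dx = 6.5110, so ⟨x³⟩ = 6.5110 / 1.2231.
⟨x³⟩ = 5.3233.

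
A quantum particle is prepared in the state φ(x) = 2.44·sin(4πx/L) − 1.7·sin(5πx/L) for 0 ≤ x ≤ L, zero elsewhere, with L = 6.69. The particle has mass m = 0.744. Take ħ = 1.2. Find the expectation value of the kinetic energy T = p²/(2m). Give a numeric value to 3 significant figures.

4.04

T = −(ħ²/2m) d²/dx², so ⟨T⟩ = −(ħ²/2m) ∫ φ*·φ'' dx / ∫|φ|² dx; with m = 0.744.
d²/dx² sin(jπx/L) = −(jπ/L)²·sin(jπx/L); on 0 ≤ x ≤ L, ∫sin²(jπx/L) dx = L/2 and ∫sin(jπx/L)·sin(lπx/L) dx = 0 for j ≠ l, so only diagonal terms survive in ∫|φ|² and ∫φ·φ″; ∫φ·φ′ dx = [φ²/2] between the walls = 0.
State is unnormalized: ∫|φ|² dx = 29.582, and ∫φ*·(−ħ²/2m · φ'') dx = 119.57, so ⟨T⟩ = 119.57 / 29.582.
⟨T⟩ = 4.0422.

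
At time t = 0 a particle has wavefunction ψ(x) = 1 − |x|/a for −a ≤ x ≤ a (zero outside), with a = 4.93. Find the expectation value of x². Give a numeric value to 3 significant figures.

⟨x²⟩ = ∫ x²·|ψ|² dx / ∫|ψ|² dx (integrals over the domain).
ψ is even, so ∫ over [−a, a] = 2∫₀ᵃ with ψ = 1 − x/a there: ∫₀ᵃ (1 − x/a)² dx = a/3, ∫₀ᵃ x²(1 − x/a)² dx = a³/30, ∫₀ᵃ x⁴(1 − x/a)² dx = a⁵/105.
State is unnormalized: ∫|ψ|² dx = 3.2867, and ∫ψ*·x²·ψ dx = 7.9882, so ⟨x²⟩ = 7.9882 / 3.2867.
⟨x²⟩ = 2.4305.

2.43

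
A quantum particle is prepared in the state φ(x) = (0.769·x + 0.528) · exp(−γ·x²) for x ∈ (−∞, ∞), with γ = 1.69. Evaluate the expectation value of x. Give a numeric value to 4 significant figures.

0.3280

⟨x⟩ = ∫ x·|φ|² dx / ∫|φ|² dx (integrals over the domain).
Expand each integrand as polynomial × e^(−2γx²) and use ∫x^(2j)·e^(−2γx²) dx = (2j−1)!!/(4γ)^j · √(π/(2γ)), odd powers → 0; here √(π/(2γ)) = 0.96409.
State is unnormalized: ∫|φ|² dx = 0.35311, and ∫φ*·x·φ dx = 0.11581, so ⟨x⟩ = 0.11581 / 0.35311.
⟨x⟩ = 0.32798.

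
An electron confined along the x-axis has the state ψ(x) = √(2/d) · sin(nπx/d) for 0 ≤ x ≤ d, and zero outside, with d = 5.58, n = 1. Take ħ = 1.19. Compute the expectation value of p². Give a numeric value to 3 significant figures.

0.449

p² ψ = −ħ² d²ψ/dx²; ⟨p²⟩ = −ħ² ∫ ψ*·ψ'' dx.
d/dx sin(nπx/d) = (nπ/d)·cos(nπx/d) and d²/dx² sin(nπx/d) = −(nπ/d)²·sin(nπx/d); on 0 ≤ x ≤ d, ∫sin²(nπx/d) dx = d/2 and ∫sin(nπx/d)·cos(nπx/d) dx = 0.
⟨p²⟩ = 0.44887.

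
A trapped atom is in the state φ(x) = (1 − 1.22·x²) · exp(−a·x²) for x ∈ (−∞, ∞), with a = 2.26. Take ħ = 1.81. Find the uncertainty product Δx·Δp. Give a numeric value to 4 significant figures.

Δx = √(⟨x²⟩−⟨x⟩²), Δp = √(⟨p²⟩−⟨p⟩²).
Expand each integrand as polynomial × e^(−2ax²) and use ∫x^(2j)·e^(−2ax²) dx = (2j−1)!!/(4a)^j · √(π/(2a)), odd powers → 0; here √(π/(2a)) = 0.83369. Differentiate with the product rule, d/dx e^(−ax²) = −2ax·e^(−ax²).
Normalization: ∫|φ|² dx = 0.65422.
⟨x⟩ = 0.0000, ⟨x²⟩ = 0.065332 ⇒ Δx = 0.25560.
⟨p⟩ = 0.0000, ⟨p²⟩ = 13.185 ⇒ Δp = 3.6311.
Δx·Δp = 0.92811.

0.9281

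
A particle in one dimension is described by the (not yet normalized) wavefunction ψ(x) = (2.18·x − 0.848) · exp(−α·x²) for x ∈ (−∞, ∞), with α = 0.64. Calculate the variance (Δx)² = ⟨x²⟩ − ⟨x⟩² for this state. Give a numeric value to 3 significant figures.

Compute ⟨x⟩ and ⟨x²⟩ separately, then (Δx)² = ⟨x²⟩ − ⟨x⟩².
Expand each integrand as polynomial × e^(−2αx²) and use ∫x^(2j)·e^(−2αx²) dx = (2j−1)!!/(4α)^j · √(π/(2α)), odd powers → 0; here √(π/(2α)) = 1.5666.
Normalization: ∫|ψ|² dx = 4.0349.
⟨x⟩ = -0.56076 and ⟨x²⟩ = 0.95374.
(Δx)² = 0.95374 − (-0.56076)² = 0.63929.

0.639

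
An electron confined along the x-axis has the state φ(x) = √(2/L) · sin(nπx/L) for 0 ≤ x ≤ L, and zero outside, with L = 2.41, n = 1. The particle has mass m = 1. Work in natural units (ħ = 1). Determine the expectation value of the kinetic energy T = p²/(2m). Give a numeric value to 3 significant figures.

T = −(ħ²/2m) d²/dx², so ⟨T⟩ = −(ħ²/2m) ∫ φ*·φ'' dx; with m = 1.
d/dx sin(nπx/L) = (nπ/L)·cos(nπx/L) and d²/dx² sin(nπx/L) = −(nπ/L)²·sin(nπx/L); on 0 ≤ x ≤ L, ∫sin²(nπx/L) dx = L/2 and ∫sin(nπx/L)·cos(nπx/L) dx = 0.
⟨T⟩ = 0.84964.

0.850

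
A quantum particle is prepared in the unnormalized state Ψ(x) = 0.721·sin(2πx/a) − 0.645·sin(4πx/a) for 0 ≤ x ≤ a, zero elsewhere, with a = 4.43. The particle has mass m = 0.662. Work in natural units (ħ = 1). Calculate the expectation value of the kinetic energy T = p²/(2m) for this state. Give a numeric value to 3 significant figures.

3.55

T = −(ħ²/2m) d²/dx², so ⟨T⟩ = −(ħ²/2m) ∫ Ψ*·Ψ'' dx / ∫|Ψ|² dx; with m = 0.662.
d²/dx² sin(jπx/a) = −(jπ/a)²·sin(jπx/a); on 0 ≤ x ≤ a, ∫sin²(jπx/a) dx = a/2 and ∫sin(jπx/a)·sin(lπx/a) dx = 0 for j ≠ l, so only diagonal terms survive in ∫|Ψ|² and ∫Ψ·Ψ″; ∫Ψ·Ψ′ dx = [Ψ²/2] between the walls = 0.
State is unnormalized: ∫|Ψ|² dx = 2.0729, and ∫Ψ*·(−ħ²/2m · Ψ'') dx = 7.3499, so ⟨T⟩ = 7.3499 / 2.0729.
⟨T⟩ = 3.5456.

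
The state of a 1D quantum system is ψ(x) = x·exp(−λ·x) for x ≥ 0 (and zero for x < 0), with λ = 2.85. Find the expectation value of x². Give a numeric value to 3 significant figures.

0.369

⟨x²⟩ = ∫ x²·|ψ|² dx / ∫|ψ|² dx (integrals over the domain).
Every integrand reduces to terms xʲ·e^(−2λx) on [0, ∞); use ∫₀^∞ xʲ·e^(−2λx) dx = j!/(2λ)^(j+1).
State is unnormalized: ∫|ψ|² dx = 0.010800, and ∫ψ*·x²·ψ dx = 0.0039888, so ⟨x²⟩ = 0.0039888 / 0.010800.
⟨x²⟩ = 0.36934.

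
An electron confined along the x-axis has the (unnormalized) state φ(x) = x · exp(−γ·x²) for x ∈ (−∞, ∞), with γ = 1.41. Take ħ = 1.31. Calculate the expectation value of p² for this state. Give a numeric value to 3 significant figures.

7.26

p² φ = −ħ² d²φ/dx²; ⟨p²⟩ = −ħ² ∫ φ*·φ'' dx / ∫|φ|² dx.
Expand each integrand as polynomial × e^(−2γx²) and use ∫x^(2j)·e^(−2γx²) dx = (2j−1)!!/(4γ)^j · √(π/(2γ)), odd powers → 0; here √(π/(2γ)) = 1.0555. Differentiate with the product rule, d/dx e^(−γx²) = −2γx·e^(−γx²).
State is unnormalized: ∫|φ|² dx = 0.18714, and ∫φ*·(−ħ² φ'') dx = 1.3585, so ⟨p²⟩ = 1.3585 / 0.18714.
⟨p²⟩ = 7.2591.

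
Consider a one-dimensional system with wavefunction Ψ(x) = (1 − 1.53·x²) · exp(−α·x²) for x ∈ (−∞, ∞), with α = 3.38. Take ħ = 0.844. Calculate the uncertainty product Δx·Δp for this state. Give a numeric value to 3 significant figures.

Δx = √(⟨x²⟩−⟨x⟩²), Δp = √(⟨p²⟩−⟨p⟩²).
Expand each integrand as polynomial × e^(−2αx²) and use ∫x^(2j)·e^(−2αx²) dx = (2j−1)!!/(4α)^j · √(π/(2α)), odd powers → 0; here √(π/(2α)) = 0.68171. Differentiate with the product rule, d/dx e^(−αx²) = −2αx·e^(−αx²).
Normalization: ∫|Ψ|² dx = 0.55361.
⟨x⟩ = 0.0000, ⟨x²⟩ = 0.046733 ⇒ Δx = 0.21618.
⟨p⟩ = 0.0000, ⟨p²⟩ = 3.9016 ⇒ Δp = 1.9753.
Δx·Δp = 0.42701.

0.427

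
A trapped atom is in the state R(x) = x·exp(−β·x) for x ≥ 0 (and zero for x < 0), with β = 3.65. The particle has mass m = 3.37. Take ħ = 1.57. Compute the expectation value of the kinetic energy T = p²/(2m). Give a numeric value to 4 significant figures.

4.872

T = −(ħ²/2m) d²/dx², so ⟨T⟩ = −(ħ²/2m) ∫ R*·R'' dx / ∫|R|² dx; with m = 3.37.
Differentiate x·exp(−β·x) with the product rule; every integrand then reduces to terms xʲ·e^(−2βx) on [0, ∞), with ∫₀^∞ xʲ·e^(−2βx) dx = j!/(2β)^(j+1).
State is unnormalized: ∫|R|² dx = 0.0051412, and ∫R*·(−ħ²/2m · R'') dx = 0.025049, so ⟨T⟩ = 0.025049 / 0.0051412.
⟨T⟩ = 4.8722.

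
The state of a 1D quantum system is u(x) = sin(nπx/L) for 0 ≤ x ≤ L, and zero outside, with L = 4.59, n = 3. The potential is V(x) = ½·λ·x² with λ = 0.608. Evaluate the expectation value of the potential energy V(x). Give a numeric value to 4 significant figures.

2.099

⟨V⟩ = ∫ V(x)·|u|² dx / ∫|u|² dx.
With sin²θ = (1 − cos2θ)/2 on 0 ≤ x ≤ L: ∫sin²(nπx/L) dx = L/2, ∫x·sin²(nπx/L) dx = L²/4, ∫x²·sin²(nπx/L) dx = L³·(1/6 − 1/(4n²π²)); higher powers xᵏ the same way, integrating xᵏ·cos(2nπx/L) by parts.
State is unnormalized: ∫|u|² dx = 2.2950, and ∫u*·V(x)·u dx = 4.8169, so ⟨V⟩ = 4.8169 / 2.2950.
⟨V⟩ = 2.0988.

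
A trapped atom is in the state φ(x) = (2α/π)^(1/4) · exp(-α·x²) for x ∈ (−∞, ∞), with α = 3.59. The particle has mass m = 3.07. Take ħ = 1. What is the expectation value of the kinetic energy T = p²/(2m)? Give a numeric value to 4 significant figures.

T = −(ħ²/2m) d²/dx², so ⟨T⟩ = −(ħ²/2m) ∫ φ*·φ'' dx; with m = 3.07.
Gaussian moments: ∫x^(2j)·e^(−2αx²) dx = (2j−1)!!/(4α)^j · √(π/(2α)), odd powers integrate to 0; here √(π/(2α)) = 0.66147. Derivatives: d/dx e^(−αx²) = −2αx·e^(−αx²), d²/dx² e^(−αx²) = (4α²x² − 2α)·e^(−αx²).
⟨T⟩ = 0.58469.

0.5847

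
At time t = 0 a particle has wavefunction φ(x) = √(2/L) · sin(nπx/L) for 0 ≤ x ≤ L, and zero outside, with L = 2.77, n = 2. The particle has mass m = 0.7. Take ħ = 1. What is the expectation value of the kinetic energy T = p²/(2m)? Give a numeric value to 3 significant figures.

3.68

T = −(ħ²/2m) d²/dx², so ⟨T⟩ = −(ħ²/2m) ∫ φ*·φ'' dx; with m = 0.7.
d/dx sin(nπx/L) = (nπ/L)·cos(nπx/L) and d²/dx² sin(nπx/L) = −(nπ/L)²·sin(nπx/L); on 0 ≤ x ≤ L, ∫sin²(nπx/L) dx = L/2 and ∫sin(nπx/L)·cos(nπx/L) dx = 0.
⟨T⟩ = 3.6751.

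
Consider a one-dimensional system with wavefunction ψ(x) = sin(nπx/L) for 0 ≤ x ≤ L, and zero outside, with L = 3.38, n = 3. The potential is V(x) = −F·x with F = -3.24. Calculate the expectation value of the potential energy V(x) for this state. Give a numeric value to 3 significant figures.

⟨V⟩ = ∫ V(x)·|ψ|² dx / ∫|ψ|² dx.
With sin²θ = (1 − cos2θ)/2 on 0 ≤ x ≤ L: ∫sin²(nπx/L) dx = L/2, ∫x·sin²(nπx/L) dx = L²/4, ∫x²·sin²(nπx/L) dx = L³·(1/6 − 1/(4n²π²)); higher powers xᵏ the same way, integrating xᵏ·cos(2nπx/L) by parts.
State is unnormalized: ∫|ψ|² dx = 1.6900, and ∫ψ*·V(x)·ψ dx = 9.2538, so ⟨V⟩ = 9.2538 / 1.6900.
⟨V⟩ = 5.4756.

5.48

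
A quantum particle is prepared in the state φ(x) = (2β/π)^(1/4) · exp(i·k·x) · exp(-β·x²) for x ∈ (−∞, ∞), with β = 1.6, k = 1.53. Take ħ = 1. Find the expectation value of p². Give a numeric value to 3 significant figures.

p² φ = −ħ² d²φ/dx²; ⟨p²⟩ = −ħ² ∫ φ*·φ'' dx.
Gaussian moments: ∫x^(2j)·e^(−2βx²) dx = (2j−1)!!/(4β)^j · √(π/(2β)), odd powers integrate to 0; here √(π/(2β)) = 0.99083. Derivatives: φ′ = (ik − 2βx)·φ, φ″ = ((ik − 2βx)² − 2β)·φ; the odd-in-x pieces drop out.
⟨p²⟩ = 3.9409.

3.94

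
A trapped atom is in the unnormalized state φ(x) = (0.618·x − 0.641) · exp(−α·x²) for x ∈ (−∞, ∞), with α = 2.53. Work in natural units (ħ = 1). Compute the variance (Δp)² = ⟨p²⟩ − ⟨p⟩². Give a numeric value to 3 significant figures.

Compute ⟨p⟩ and ⟨p²⟩ separately; (Δp)² = ⟨p²⟩ − ⟨p⟩².
Expand each integrand as polynomial × e^(−2αx²) and use ∫x^(2j)·e^(−2αx²) dx = (2j−1)!!/(4α)^j · √(π/(2α)), odd powers → 0; here √(π/(2α)) = 0.78795. Differentiate with the product rule, d/dx e^(−αx²) = −2αx·e^(−αx²).
Normalization: ∫|φ|² dx = 0.35349.
⟨p⟩ = 0.0000 and ⟨p²⟩ = 2.9557.
(Δp)² = 2.9557 − (0.0000)² = 2.9557.

2.96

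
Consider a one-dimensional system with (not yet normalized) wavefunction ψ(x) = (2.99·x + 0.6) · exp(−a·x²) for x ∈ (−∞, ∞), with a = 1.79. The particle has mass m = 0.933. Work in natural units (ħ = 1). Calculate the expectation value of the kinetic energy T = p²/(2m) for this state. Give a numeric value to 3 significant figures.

2.45

T = −(ħ²/2m) d²/dx², so ⟨T⟩ = −(ħ²/2m) ∫ ψ*·ψ'' dx / ∫|ψ|² dx; with m = 0.933.
Expand each integrand as polynomial × e^(−2ax²) and use ∫x^(2j)·e^(−2ax²) dx = (2j−1)!!/(4a)^j · √(π/(2a)), odd powers → 0; here √(π/(2a)) = 0.93677. Differentiate with the product rule, d/dx e^(−ax²) = −2ax·e^(−ax²).
State is unnormalized: ∫|ψ|² dx = 1.5069, and ∫ψ*·(−ħ²/2m · ψ'') dx = 3.6896, so ⟨T⟩ = 3.6896 / 1.5069.
⟨T⟩ = 2.4485.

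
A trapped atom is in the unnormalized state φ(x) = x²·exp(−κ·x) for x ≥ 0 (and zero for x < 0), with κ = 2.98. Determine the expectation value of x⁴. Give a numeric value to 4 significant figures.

1.331

⟨x⁴⟩ = ∫ x⁴·|φ|² dx / ∫|φ|² dx (integrals over the domain).
Every integrand reduces to terms xʲ·e^(−2κx) on [0, ∞); use ∫₀^∞ xʲ·e^(−2κx) dx = j!/(2κ)^(j+1).
State is unnormalized: ∫|φ|² dx = 0.0031914, and ∫φ*·x⁴·φ dx = 0.0042492, so ⟨x⁴⟩ = 0.0042492 / 0.0031914.
⟨x⁴⟩ = 1.3314.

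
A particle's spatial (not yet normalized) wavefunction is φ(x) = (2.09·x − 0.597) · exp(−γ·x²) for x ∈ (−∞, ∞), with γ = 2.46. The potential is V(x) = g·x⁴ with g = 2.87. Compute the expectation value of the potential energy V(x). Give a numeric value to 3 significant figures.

0.286

⟨V⟩ = ∫ V(x)·|φ|² dx / ∫|φ|² dx.
Expand each integrand as polynomial × e^(−2γx²) and use ∫x^(2j)·e^(−2γx²) dx = (2j−1)!!/(4γ)^j · √(π/(2γ)), odd powers → 0; here √(π/(2γ)) = 0.79908.
State is unnormalized: ∫|φ|² dx = 0.63952, and ∫φ*·V(x)·φ dx = 0.18304, so ⟨V⟩ = 0.18304 / 0.63952.
⟨V⟩ = 0.28621.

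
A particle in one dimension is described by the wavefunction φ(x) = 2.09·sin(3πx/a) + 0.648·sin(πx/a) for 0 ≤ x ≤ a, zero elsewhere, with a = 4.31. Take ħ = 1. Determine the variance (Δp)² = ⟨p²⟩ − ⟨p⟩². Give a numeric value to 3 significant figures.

4.41

Compute ⟨p⟩ and ⟨p²⟩ separately; (Δp)² = ⟨p²⟩ − ⟨p⟩².
d²/dx² sin(jπx/a) = −(jπ/a)²·sin(jπx/a); on 0 ≤ x ≤ a, ∫sin²(jπx/a) dx = a/2 and ∫sin(jπx/a)·sin(lπx/a) dx = 0 for j ≠ l, so only diagonal terms survive in ∫|φ|² and ∫φ·φ″; ∫φ·φ′ dx = [φ²/2] between the walls = 0.
Normalization: ∫|φ|² dx = 10.318.
⟨p⟩ = 0.0000 and ⟨p²⟩ = 4.4090.
(Δp)² = 4.4090 − (0.0000)² = 4.4090.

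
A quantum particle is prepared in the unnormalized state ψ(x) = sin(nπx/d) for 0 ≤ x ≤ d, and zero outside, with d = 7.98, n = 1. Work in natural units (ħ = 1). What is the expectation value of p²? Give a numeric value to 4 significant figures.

0.1550

p² ψ = −ħ² d²ψ/dx²; ⟨p²⟩ = −ħ² ∫ ψ*·ψ'' dx / ∫|ψ|² dx.
d/dx sin(nπx/d) = (nπ/d)·cos(nπx/d) and d²/dx² sin(nπx/d) = −(nπ/d)²·sin(nπx/d); on 0 ≤ x ≤ d, ∫sin²(nπx/d) dx = d/2 and ∫sin(nπx/d)·cos(nπx/d) dx = 0.
State is unnormalized: ∫|ψ|² dx = 3.9900, and ∫ψ*·(−ħ² ψ'') dx = 0.61840, so ⟨p²⟩ = 0.61840 / 3.9900.
⟨p²⟩ = 0.15499.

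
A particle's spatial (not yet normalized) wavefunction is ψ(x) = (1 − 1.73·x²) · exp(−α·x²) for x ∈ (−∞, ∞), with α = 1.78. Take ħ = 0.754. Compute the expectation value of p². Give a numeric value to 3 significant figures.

2.78

p² ψ = −ħ² d²ψ/dx²; ⟨p²⟩ = −ħ² ∫ ψ*·ψ'' dx / ∫|ψ|² dx.
Expand each integrand as polynomial × e^(−2αx²) and use ∫x^(2j)·e^(−2αx²) dx = (2j−1)!!/(4α)^j · √(π/(2α)), odd powers → 0; here √(π/(2α)) = 0.93940. Differentiate with the product rule, d/dx e^(−αx²) = −2αx·e^(−αx²).
State is unnormalized: ∫|ψ|² dx = 0.64927, and ∫ψ*·(−ħ² ψ'') dx = 1.8055, so ⟨p²⟩ = 1.8055 / 0.64927.
⟨p²⟩ = 2.7807.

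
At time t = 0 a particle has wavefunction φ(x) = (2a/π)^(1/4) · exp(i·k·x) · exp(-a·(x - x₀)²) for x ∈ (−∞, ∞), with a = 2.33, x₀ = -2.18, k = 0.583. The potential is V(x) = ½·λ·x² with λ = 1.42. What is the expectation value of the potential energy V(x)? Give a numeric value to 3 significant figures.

⟨V⟩ = ∫ V(x)·|φ|² dx.
Gaussian moments (u = x − x₀): ∫u^(2j)·e^(−2au²) du = (2j−1)!!/(4a)^j · √(π/(2a)), odd powers integrate to 0; here √(π/(2a)) = 0.82107.
⟨V⟩ = 3.4504.

3.45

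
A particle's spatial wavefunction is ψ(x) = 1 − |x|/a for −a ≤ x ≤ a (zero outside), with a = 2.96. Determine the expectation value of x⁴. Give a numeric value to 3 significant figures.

2.19

⟨x⁴⟩ = ∫ x⁴·|ψ|² dx / ∫|ψ|² dx (integrals over the domain).
ψ is even, so ∫ over [−a, a] = 2∫₀ᵃ with ψ = 1 − x/a there: ∫₀ᵃ (1 − x/a)² dx = a/3, ∫₀ᵃ x²(1 − x/a)² dx = a³/30, ∫₀ᵃ x⁴(1 − x/a)² dx = a⁵/105.
State is unnormalized: ∫|ψ|² dx = 1.9733, and ∫ψ*·x⁴·ψ dx = 4.3281, so ⟨x⁴⟩ = 4.3281 / 1.9733.
⟨x⁴⟩ = 2.1933.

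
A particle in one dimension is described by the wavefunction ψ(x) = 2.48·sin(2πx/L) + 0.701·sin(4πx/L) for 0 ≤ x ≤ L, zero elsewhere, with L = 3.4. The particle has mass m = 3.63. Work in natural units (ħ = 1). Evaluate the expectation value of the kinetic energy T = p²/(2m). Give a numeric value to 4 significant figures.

0.5748

T = −(ħ²/2m) d²/dx², so ⟨T⟩ = −(ħ²/2m) ∫ ψ*·ψ'' dx / ∫|ψ|² dx; with m = 3.63.
d²/dx² sin(jπx/L) = −(jπ/L)²·sin(jπx/L); on 0 ≤ x ≤ L, ∫sin²(jπx/L) dx = L/2 and ∫sin(jπx/L)·sin(lπx/L) dx = 0 for j ≠ l, so only diagonal terms survive in ∫|ψ|² and ∫ψ·ψ″; ∫ψ·ψ′ dx = [ψ²/2] between the walls = 0.
State is unnormalized: ∫|ψ|² dx = 11.291, and ∫ψ*·(−ħ²/2m · ψ'') dx = 6.4902, so ⟨T⟩ = 6.4902 / 11.291.
⟨T⟩ = 0.57481.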